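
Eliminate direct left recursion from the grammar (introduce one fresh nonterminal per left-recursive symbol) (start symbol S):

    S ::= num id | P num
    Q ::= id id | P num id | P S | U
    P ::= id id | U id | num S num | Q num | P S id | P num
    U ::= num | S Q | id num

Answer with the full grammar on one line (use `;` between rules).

P is directly left-recursive.
For P: α = {S id, num}, β = {id id, U id, num S num, Q num}. Rewrite as P → β P' and P' → α P' | ε.

S ::= num id | P num; Q ::= id id | P num id | P S | U; P ::= id id P' | U id P' | num S num P' | Q num P'; U ::= num | S Q | id num; P' ::= S id P' | num P' | ε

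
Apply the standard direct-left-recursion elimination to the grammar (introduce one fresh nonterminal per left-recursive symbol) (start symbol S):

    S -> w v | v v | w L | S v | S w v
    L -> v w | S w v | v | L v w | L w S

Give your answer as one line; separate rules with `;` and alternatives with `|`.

Directly left-recursive nonterminals: S, L.
For S: α = {v, w v}, β = {w v, v v, w L}. Rewrite as S → β S' and S' → α S' | ε.
For L: α = {v w, w S}, β = {v w, S w v, v}. Rewrite as L → β L' and L' → α L' | ε.

S -> w v S' | v v S' | w L S'; L -> v w L' | S w v L' | v L'; S' -> v S' | w v S' | eps; L' -> v w L' | w S L' | eps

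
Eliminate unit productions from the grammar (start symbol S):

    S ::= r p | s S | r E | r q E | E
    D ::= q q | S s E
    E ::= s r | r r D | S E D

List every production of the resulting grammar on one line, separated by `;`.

Unit pairs: S ⇒* {E}.
For each unit pair (A, B), copy every non-unit production of B to A, then drop all unit productions.

S ::= s r | r r D | S E D | r p | s S | r E | r q E; D ::= q q | S s E; E ::= s r | r r D | S E D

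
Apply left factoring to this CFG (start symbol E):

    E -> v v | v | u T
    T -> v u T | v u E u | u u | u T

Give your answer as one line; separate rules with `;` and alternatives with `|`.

E -> u T | v E'; T -> v u T' | u T''; E' -> v | ε; T' -> T | E u; T'' -> u | T

E has alternatives sharing prefix 'v': factor to E → v E' with E' → v | ε.
T has alternatives sharing prefix 'v u': factor to T → v u T' with T' → T | E u.
T has alternatives sharing prefix 'u': factor to T → u T'' with T'' → u | T.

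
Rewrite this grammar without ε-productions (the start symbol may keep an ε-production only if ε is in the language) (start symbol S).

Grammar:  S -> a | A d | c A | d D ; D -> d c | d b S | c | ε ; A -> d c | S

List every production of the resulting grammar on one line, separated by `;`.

Nullable nonterminals: {D}.
ε ∉ L(G), so no ε-production is kept.
Add the nullable-subset variants: S → d D gives d D | d.

S -> a | A d | c A | d D | d; D -> d c | d b S | c; A -> d c | S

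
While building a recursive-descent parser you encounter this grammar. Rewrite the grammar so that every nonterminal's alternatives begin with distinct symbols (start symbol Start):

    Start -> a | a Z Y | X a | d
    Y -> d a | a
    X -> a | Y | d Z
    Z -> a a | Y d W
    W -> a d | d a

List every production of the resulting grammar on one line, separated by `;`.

Start -> X a | d | a Start1; Y -> d a | a; X -> a | Y | d Z; Z -> a a | Y d W; W -> a d | d a; Start1 -> epsilon | Z Y

Start has alternatives sharing prefix 'a': factor to Start → a Start1 with Start1 → ε | Z Y.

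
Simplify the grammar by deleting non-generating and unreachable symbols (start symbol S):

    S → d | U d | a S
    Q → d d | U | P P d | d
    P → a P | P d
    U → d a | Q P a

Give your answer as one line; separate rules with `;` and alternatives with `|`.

S → d | U d | a S; U → d a

Generating nonterminals: {Q, S, U}.
Reachable from S after that: {S, U}.
Removed useless symbols: {P, Q} and every production mentioning them.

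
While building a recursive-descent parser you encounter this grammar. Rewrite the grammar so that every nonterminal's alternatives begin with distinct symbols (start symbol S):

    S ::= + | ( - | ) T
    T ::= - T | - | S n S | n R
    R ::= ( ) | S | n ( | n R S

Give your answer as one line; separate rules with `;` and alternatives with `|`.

T has alternatives sharing prefix '-': factor to T → - T' with T' → T | ε.
R has alternatives sharing prefix 'n': factor to R → n R' with R' → ( | R S.

S ::= + | ( - | ) T; T ::= S n S | n R | - T'; R ::= ( ) | S | n R'; T' ::= T | ε; R' ::= ( | R S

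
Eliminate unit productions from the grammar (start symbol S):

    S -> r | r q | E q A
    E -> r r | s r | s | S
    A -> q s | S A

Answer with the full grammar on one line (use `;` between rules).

Unit pairs: E ⇒* {S}.
Replace each nonterminal's rules with the union of the non-unit rules of every nonterminal it unit-derives.

S -> r | r q | E q A; E -> r r | s r | s | r | r q | E q A; A -> q s | S A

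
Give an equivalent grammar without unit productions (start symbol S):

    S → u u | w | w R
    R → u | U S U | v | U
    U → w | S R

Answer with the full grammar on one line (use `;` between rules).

S → u u | w | w R; R → w | S R | u | U S U | v; U → w | S R

Unit pairs: R ⇒* {U}.
Replace each nonterminal's rules with the union of the non-unit rules of every nonterminal it unit-derives.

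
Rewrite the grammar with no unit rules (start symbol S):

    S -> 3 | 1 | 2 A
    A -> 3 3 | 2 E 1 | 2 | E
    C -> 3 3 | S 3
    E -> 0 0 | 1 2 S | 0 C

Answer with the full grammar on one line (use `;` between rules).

Unit pairs: A ⇒* {E}.
For every A with A ⇒* B via unit rules, add B's non-unit alternatives to A; then delete every rule of the form X → Y.

S -> 3 | 1 | 2 A; A -> 0 0 | 1 2 S | 0 C | 3 3 | 2 E 1 | 2; C -> 3 3 | S 3; E -> 0 0 | 1 2 S | 0 C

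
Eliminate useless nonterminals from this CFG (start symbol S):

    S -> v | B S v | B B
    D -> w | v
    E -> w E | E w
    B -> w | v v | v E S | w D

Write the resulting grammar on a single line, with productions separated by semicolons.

S -> v | B S v | B B; D -> w | v; B -> w | v v | w D

Generating nonterminals: {B, D, S}.
Reachable from S after that: {B, D, S}.
Removed useless symbols: {E} and every production mentioning them.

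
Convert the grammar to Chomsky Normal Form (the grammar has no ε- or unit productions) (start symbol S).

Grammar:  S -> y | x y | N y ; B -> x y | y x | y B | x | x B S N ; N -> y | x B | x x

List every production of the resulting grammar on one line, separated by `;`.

S -> y | X1 X2 | N X2; B -> X1 X2 | X2 X1 | X2 B | x | X1 Y1; N -> y | X1 B | X1 X1; X1 -> x; X2 -> y; Y1 -> B Y2; Y2 -> S N

Introduce a nonterminal for each terminal appearing in a rule of length ≥ 2: X1 → x, X2 → y.
Binarize each right-hand side of length ≥ 3 by chaining fresh nonterminals (Y1, Y2, …): affected rules were B → X1 B S N.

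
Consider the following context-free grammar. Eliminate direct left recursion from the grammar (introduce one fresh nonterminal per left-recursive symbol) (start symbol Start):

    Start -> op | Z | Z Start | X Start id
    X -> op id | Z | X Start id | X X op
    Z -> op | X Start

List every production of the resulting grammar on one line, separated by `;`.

Left recursion appears on X.
For X: α = {Start id, X op}, β = {op id, Z}. Rewrite as X → β X1 and X1 → α X1 | ε.

Start -> op | Z | Z Start | X Start id; X -> op id X1 | Z X1; Z -> op | X Start; X1 -> Start id X1 | X op X1 | ε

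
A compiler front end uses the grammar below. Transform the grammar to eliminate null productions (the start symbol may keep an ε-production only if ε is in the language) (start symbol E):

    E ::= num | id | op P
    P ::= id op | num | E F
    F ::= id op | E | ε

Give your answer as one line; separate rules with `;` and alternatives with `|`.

E ::= num | id | op P; P ::= id op | num | E F | E; F ::= id op | E

Nullable set = {F}.
ε ∉ L(G), so no ε-production is kept.
For each production, add variants omitting each subset of nullable occurrences: P → E F gives E F | E.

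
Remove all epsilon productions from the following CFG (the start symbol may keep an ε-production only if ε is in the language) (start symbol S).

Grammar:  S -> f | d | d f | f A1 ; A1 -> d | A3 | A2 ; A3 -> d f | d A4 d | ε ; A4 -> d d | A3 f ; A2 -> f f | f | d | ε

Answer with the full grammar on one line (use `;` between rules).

The nullable symbols are {A1, A2, A3}.
ε ∉ L(G), so no ε-production is kept.
Add the nullable-subset variants: A4 → A3 f gives A3 f | f.

S -> f | d | d f | f A1; A1 -> d | A3 | A2; A3 -> d f | d A4 d; A4 -> d d | A3 f | f; A2 -> f f | f | d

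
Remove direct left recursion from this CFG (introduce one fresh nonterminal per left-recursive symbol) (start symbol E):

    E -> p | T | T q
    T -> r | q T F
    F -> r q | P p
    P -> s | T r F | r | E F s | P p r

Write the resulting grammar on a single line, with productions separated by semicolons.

P is directly left-recursive.
For P: α = {p r}, β = {s, T r F, r, E F s}. Rewrite as P → β P' and P' → α P' | ε.

E -> p | T | T q; T -> r | q T F; F -> r q | P p; P -> s P' | T r F P' | r P' | E F s P'; P' -> p r P' | epsilon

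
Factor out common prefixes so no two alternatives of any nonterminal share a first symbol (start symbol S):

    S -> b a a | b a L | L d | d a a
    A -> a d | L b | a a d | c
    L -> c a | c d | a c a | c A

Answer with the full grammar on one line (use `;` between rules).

S -> L d | d a a | b a S'; A -> L b | c | a A'; L -> a c a | c L'; S' -> a | L; A' -> d | a d; L' -> a | d | A

S has alternatives sharing prefix 'b a': factor to S → b a S' with S' → a | L.
A has alternatives sharing prefix 'a': factor to A → a A' with A' → d | a d.
L has alternatives sharing prefix 'c': factor to L → c L' with L' → a | d | A.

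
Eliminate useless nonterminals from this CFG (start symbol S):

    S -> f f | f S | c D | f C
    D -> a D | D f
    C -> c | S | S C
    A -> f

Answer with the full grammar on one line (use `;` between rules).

Generating nonterminals: {A, C, S}.
Reachable from S after that: {C, S}.
Removed useless symbols: {A, D} and every production mentioning them.

S -> f f | f S | f C; C -> c | S | S C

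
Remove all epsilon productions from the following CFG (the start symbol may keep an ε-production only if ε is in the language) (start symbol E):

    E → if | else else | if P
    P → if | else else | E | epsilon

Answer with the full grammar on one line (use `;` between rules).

Nullable nonterminals: {P}.
ε ∉ L(G), so no ε-production is kept.

E → if | else else | if P; P → if | else else | E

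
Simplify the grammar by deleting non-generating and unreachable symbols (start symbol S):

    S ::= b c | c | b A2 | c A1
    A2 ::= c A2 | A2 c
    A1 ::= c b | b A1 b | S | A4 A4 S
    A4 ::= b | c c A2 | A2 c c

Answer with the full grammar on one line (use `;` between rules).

Generating nonterminals: {A1, A4, S}.
Reachable from S after that: {A1, A4, S}.
Removed useless symbols: {A2} and every production mentioning them.

S ::= b c | c | c A1; A1 ::= c b | b A1 b | S | A4 A4 S; A4 ::= b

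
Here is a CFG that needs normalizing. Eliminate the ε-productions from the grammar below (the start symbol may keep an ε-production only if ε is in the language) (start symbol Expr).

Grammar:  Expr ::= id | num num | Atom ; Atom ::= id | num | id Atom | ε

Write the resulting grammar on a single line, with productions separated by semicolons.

Nullable set = {Atom, Expr}.
ε ∈ L(G) since Expr is nullable, so keep Expr → ε.

Expr ::= id | num num | Atom | ε; Atom ::= id | num | id Atom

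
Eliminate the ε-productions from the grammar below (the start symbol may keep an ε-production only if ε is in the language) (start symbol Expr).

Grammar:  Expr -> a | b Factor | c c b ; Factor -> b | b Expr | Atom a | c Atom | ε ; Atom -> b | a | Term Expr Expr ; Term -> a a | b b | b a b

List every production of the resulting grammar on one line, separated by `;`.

Expr -> a | b Factor | b | c c b; Factor -> b | b Expr | Atom a | c Atom; Atom -> b | a | Term Expr Expr; Term -> a a | b b | b a b

Nullable set = {Factor}.
ε ∉ L(G), so no ε-production is kept.
For each production, add variants omitting each subset of nullable occurrences: Expr → b Factor gives b Factor | b.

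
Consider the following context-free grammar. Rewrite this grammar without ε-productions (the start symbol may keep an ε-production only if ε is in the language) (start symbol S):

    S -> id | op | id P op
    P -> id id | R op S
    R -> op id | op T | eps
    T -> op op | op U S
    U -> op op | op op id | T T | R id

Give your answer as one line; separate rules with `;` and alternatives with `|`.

S -> id | op | id P op; P -> id id | R op S | op S; R -> op id | op T; T -> op op | op U S; U -> op op | op op id | T T | R id | id

The nullable symbols are {R}.
ε ∉ L(G), so no ε-production is kept.
For each production, add variants omitting each subset of nullable occurrences: P → R op S gives R op S | op S. U → R id gives R id | id.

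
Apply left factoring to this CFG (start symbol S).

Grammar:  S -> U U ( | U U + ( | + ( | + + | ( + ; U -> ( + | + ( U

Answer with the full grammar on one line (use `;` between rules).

S -> ( + | U U S' | + S''; U -> ( + | + ( U; S' -> ( | + (; S'' -> ( | +

S has alternatives sharing prefix 'U U': factor to S → U U S' with S' → ( | + (.
S has alternatives sharing prefix '+': factor to S → + S'' with S'' → ( | +.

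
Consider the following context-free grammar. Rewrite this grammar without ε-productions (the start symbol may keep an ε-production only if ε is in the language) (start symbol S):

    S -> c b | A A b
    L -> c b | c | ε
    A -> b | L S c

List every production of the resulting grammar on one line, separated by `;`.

The nullable symbols are {L}.
ε ∉ L(G), so no ε-production is kept.
Expand every rule over subsets of its nullable positions: A → L S c gives L S c | S c.

S -> c b | A A b; L -> c b | c; A -> b | L S c | S c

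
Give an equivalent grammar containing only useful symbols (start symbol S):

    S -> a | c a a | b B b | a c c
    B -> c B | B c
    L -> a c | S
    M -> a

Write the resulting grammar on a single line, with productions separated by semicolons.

Generating nonterminals: {L, M, S}.
Reachable from S after that: {S}.
Removed useless symbols: {B, L, M} and every production mentioning them.

S -> a | c a a | a c c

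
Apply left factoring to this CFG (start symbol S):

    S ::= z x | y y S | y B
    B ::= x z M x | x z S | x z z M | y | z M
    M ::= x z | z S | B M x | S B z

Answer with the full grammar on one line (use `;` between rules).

S has alternatives sharing prefix 'y': factor to S → y S' with S' → y S | B.
B has alternatives sharing prefix 'x z': factor to B → x z B' with B' → M x | S | z M.

S ::= z x | y S'; B ::= y | z M | x z B'; M ::= x z | z S | B M x | S B z; S' ::= y S | B; B' ::= M x | S | z M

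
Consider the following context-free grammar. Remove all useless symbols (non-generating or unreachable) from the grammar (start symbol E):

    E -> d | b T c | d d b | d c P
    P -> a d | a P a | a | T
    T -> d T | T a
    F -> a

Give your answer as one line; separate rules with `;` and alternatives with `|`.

E -> d | d d b | d c P; P -> a d | a P a | a

Generating nonterminals: {E, F, P}.
Reachable from E after that: {E, P}.
Removed useless symbols: {F, T} and every production mentioning them.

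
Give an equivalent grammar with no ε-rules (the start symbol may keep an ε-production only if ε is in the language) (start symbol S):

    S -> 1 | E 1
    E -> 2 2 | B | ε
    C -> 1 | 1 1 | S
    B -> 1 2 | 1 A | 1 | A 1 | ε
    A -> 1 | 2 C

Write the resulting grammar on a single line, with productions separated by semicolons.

Nullable set = {B, E}.
ε ∉ L(G), so no ε-production is kept.

S -> 1 | E 1; E -> 2 2 | B; C -> 1 | 1 1 | S; B -> 1 2 | 1 A | 1 | A 1; A -> 1 | 2 C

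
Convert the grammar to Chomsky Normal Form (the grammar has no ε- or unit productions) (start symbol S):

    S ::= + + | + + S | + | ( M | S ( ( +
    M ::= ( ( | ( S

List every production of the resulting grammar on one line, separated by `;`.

Introduce a nonterminal for each terminal appearing in a rule of length ≥ 2: X1 → +, X2 → (.
Binarize each right-hand side of length ≥ 3 by chaining fresh nonterminals (Y1, Y2, …): affected rules were S → X1 X1 S; S → S X2 X2 X1.

S ::= X1 X1 | X1 Y1 | + | X2 M | S Y2; M ::= X2 X2 | X2 S; X1 ::= +; X2 ::= (; Y1 ::= X1 S; Y2 ::= X2 Y3; Y3 ::= X2 X1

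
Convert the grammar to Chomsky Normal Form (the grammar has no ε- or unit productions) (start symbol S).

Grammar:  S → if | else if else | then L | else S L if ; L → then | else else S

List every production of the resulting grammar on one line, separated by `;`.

Introduce a nonterminal for each terminal appearing in a rule of length ≥ 2: X1 → else, X2 → if, X3 → then.
Binarize each right-hand side of length ≥ 3 by chaining fresh nonterminals (Y1, Y2, …): affected rules were S → X1 X2 X1; S → X1 S L X2; L → X1 X1 S.

S → if | X1 Y1 | X3 L | X1 Y2; L → then | X1 Y4; X1 → else; X2 → if; X3 → then; Y1 → X2 X1; Y2 → S Y3; Y3 → L X2; Y4 → X1 S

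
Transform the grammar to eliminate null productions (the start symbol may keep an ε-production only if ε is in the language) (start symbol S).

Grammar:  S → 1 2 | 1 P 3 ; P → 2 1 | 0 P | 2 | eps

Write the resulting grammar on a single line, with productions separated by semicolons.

S → 1 2 | 1 P 3 | 1 3; P → 2 1 | 0 P | 0 | 2

Nullable nonterminals: {P}.
ε ∉ L(G), so no ε-production is kept.
For each production, add variants omitting each subset of nullable occurrences: S → 1 P 3 gives 1 P 3 | 1 3. P → 0 P gives 0 P | 0.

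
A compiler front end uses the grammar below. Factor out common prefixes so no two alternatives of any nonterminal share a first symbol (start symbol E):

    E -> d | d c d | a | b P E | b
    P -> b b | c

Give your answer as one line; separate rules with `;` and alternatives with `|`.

E has alternatives sharing prefix 'd': factor to E → d E' with E' → ε | c d.
E has alternatives sharing prefix 'b': factor to E → b E'' with E'' → P E | ε.

E -> a | d E' | b E''; P -> b b | c; E' -> eps | c d; E'' -> P E | eps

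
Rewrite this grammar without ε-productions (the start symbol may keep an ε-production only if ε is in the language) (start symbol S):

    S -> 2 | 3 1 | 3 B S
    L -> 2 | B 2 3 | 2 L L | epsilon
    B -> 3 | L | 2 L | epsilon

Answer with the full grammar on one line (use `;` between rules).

Nullable nonterminals: {B, L}.
ε ∉ L(G), so no ε-production is kept.
Expand every rule over subsets of its nullable positions: S → 3 B S gives 3 B S | 3 S. L → B 2 3 gives B 2 3 | 2 3. L → 2 L L gives 2 L L | 2 L. B → 2 L gives 2 L | 2.

S -> 2 | 3 1 | 3 B S | 3 S; L -> 2 | B 2 3 | 2 3 | 2 L L | 2 L; B -> 3 | L | 2 L | 2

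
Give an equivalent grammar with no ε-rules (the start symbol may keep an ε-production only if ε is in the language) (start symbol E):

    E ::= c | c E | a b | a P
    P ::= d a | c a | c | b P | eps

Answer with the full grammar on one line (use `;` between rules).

Nullable nonterminals: {P}.
ε ∉ L(G), so no ε-production is kept.
Expand every rule over subsets of its nullable positions: E → a P gives a P | a. P → b P gives b P | b.

E ::= c | c E | a b | a P | a; P ::= d a | c a | c | b P | b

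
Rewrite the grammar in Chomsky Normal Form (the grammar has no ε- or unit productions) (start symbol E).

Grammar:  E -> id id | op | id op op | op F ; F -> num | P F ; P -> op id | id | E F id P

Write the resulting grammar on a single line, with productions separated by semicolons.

Introduce a nonterminal for each terminal appearing in a rule of length ≥ 2: X1 → id, X2 → op.
Binarize each right-hand side of length ≥ 3 by chaining fresh nonterminals (Y1, Y2, …): affected rules were E → X1 X2 X2; P → E F X1 P.

E -> X1 X1 | op | X1 Y1 | X2 F; F -> num | P F; P -> X2 X1 | id | E Y2; X1 -> id; X2 -> op; Y1 -> X2 X2; Y2 -> F Y3; Y3 -> X1 P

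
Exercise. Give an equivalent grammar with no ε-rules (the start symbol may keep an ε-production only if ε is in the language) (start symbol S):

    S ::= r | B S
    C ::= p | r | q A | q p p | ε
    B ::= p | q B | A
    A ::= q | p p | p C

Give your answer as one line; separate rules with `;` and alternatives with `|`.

S ::= r | B S; C ::= p | r | q A | q p p; B ::= p | q B | A; A ::= q | p p | p C | p

The nullable symbols are {C}.
ε ∉ L(G), so no ε-production is kept.
Add the nullable-subset variants: A → p C gives p C | p.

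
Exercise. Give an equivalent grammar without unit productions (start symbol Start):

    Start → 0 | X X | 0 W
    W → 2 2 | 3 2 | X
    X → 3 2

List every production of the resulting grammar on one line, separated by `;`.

Unit pairs: W ⇒* {X}.
For each unit pair (A, B), copy every non-unit production of B to A, then drop all unit productions.

Start → 0 | X X | 0 W; W → 3 2 | 2 2; X → 3 2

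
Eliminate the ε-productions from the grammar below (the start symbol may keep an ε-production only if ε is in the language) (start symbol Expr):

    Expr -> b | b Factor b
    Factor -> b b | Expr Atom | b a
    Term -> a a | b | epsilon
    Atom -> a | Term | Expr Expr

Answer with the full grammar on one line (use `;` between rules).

Nullable nonterminals: {Atom, Term}.
ε ∉ L(G), so no ε-production is kept.
Expand every rule over subsets of its nullable positions: Factor → Expr Atom gives Expr Atom | Expr.

Expr -> b | b Factor b; Factor -> b b | Expr Atom | Expr | b a; Term -> a a | b; Atom -> a | Term | Expr Expr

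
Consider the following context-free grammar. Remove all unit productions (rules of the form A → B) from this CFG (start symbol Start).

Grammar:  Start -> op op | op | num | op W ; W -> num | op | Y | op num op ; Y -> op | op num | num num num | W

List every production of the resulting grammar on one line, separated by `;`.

Unit pairs: W ⇒* {Y}; Y ⇒* {W}.
For every A with A ⇒* B via unit rules, add B's non-unit alternatives to A; then delete every rule of the form X → Y.

Start -> op op | op | num | op W; W -> op | op num | num num num | num | op num op; Y -> num | op | op num op | op num | num num num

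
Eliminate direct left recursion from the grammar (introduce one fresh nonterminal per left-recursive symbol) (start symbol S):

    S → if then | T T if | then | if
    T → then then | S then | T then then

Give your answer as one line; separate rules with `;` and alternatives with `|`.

S → if then | T T if | then | if; T → then then T' | S then T'; T' → then then T' | ε

T is directly left-recursive.
For T: α = {then then}, β = {then then, S then}. Rewrite as T → β T' and T' → α T' | ε.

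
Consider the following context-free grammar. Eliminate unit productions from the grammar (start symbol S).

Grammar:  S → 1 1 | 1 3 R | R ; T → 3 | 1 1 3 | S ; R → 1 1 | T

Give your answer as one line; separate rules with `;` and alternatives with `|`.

S → 1 1 | 1 3 R | 3 | 1 1 3; T → 1 1 | 1 3 R | 3 | 1 1 3; R → 1 1 | 1 3 R | 3 | 1 1 3

Unit pairs: R ⇒* {S, T}; S ⇒* {R, T}; T ⇒* {R, S}.
For each unit pair (A, B), copy every non-unit production of B to A, then drop all unit productions.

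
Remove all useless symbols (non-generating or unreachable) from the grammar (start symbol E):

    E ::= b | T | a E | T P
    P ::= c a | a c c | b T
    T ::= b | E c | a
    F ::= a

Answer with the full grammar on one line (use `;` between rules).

Generating nonterminals: {E, F, P, T}.
Reachable from E after that: {E, P, T}.
Removed useless symbols: {F} and every production mentioning them.

E ::= b | T | a E | T P; P ::= c a | a c c | b T; T ::= b | E c | a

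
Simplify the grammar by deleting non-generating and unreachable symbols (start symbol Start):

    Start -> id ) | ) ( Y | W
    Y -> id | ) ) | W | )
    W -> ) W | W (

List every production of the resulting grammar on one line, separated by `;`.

Start -> id ) | ) ( Y; Y -> id | ) ) | )

Generating nonterminals: {Start, Y}.
Reachable from Start after that: {Start, Y}.
Removed useless symbols: {W} and every production mentioning them.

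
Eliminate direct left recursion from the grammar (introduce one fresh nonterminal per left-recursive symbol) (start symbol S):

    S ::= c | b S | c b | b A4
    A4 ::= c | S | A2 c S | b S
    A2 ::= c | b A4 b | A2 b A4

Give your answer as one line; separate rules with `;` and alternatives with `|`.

Left recursion appears on A2.
For A2: α = {b A4}, β = {c, b A4 b}. Rewrite as A2 → β A2' and A2' → α A2' | ε.

S ::= c | b S | c b | b A4; A4 ::= c | S | A2 c S | b S; A2 ::= c A2' | b A4 b A2'; A2' ::= b A4 A2' | ε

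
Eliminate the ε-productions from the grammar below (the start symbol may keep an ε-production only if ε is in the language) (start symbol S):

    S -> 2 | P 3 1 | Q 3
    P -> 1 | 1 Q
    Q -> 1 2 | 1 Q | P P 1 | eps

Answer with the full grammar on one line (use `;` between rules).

Nullable set = {Q}.
ε ∉ L(G), so no ε-production is kept.
Add the nullable-subset variants: S → Q 3 gives Q 3 | 3. Q → 1 Q gives 1 Q | 1.

S -> 2 | P 3 1 | Q 3 | 3; P -> 1 | 1 Q; Q -> 1 2 | 1 Q | 1 | P P 1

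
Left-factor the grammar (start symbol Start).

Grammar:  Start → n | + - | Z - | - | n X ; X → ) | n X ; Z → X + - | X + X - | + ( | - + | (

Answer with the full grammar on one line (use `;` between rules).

Start → + - | Z - | - | n Start1; X → ) | n X; Z → + ( | - + | ( | X + Z1; Start1 → ε | X; Z1 → - | X -

Start has alternatives sharing prefix 'n': factor to Start → n Start1 with Start1 → ε | X.
Z has alternatives sharing prefix 'X +': factor to Z → X + Z1 with Z1 → - | X -.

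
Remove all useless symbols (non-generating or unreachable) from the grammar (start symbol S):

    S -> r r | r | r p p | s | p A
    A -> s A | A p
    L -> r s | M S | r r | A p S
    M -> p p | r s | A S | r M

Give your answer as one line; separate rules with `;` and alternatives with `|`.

Generating nonterminals: {L, M, S}.
Reachable from S after that: {S}.
Removed useless symbols: {A, L, M} and every production mentioning them.

S -> r r | r | r p p | s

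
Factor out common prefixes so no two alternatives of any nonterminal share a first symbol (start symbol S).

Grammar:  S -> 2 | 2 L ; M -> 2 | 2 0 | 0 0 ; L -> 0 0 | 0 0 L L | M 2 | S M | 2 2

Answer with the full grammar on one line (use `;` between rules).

S has alternatives sharing prefix '2': factor to S → 2 S' with S' → ε | L.
M has alternatives sharing prefix '2': factor to M → 2 M' with M' → ε | 0.
L has alternatives sharing prefix '0 0': factor to L → 0 0 L' with L' → ε | L L.

S -> 2 S'; M -> 0 0 | 2 M'; L -> M 2 | S M | 2 2 | 0 0 L'; S' -> ε | L; M' -> ε | 0; L' -> ε | L L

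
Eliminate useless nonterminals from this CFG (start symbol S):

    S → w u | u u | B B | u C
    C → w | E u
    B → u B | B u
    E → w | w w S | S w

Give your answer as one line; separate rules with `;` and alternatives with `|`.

Generating nonterminals: {C, E, S}.
Reachable from S after that: {C, E, S}.
Removed useless symbols: {B} and every production mentioning them.

S → w u | u u | u C; C → w | E u; E → w | w w S | S w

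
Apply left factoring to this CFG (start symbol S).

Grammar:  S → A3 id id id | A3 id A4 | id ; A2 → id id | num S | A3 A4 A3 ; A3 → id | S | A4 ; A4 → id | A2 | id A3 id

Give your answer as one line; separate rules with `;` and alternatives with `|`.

S has alternatives sharing prefix 'A3 id': factor to S → A3 id S' with S' → id id | A4.
A4 has alternatives sharing prefix 'id': factor to A4 → id A4' with A4' → ε | A3 id.

S → id | A3 id S'; A2 → id id | num S | A3 A4 A3; A3 → id | S | A4; A4 → A2 | id A4'; S' → id id | A4; A4' → ε | A3 id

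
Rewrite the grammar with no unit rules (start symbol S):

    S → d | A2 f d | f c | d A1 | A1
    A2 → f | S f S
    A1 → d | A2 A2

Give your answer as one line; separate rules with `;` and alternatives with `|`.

S → d | A2 A2 | A2 f d | f c | d A1; A2 → f | S f S; A1 → d | A2 A2

Unit pairs: S ⇒* {A1}.
Replace each nonterminal's rules with the union of the non-unit rules of every nonterminal it unit-derives.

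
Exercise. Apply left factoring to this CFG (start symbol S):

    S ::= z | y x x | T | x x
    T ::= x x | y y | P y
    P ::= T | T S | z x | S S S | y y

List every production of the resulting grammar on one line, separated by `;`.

P has alternatives sharing prefix 'T': factor to P → T P' with P' → ε | S.

S ::= z | y x x | T | x x; T ::= x x | y y | P y; P ::= z x | S S S | y y | T P'; P' ::= ε | S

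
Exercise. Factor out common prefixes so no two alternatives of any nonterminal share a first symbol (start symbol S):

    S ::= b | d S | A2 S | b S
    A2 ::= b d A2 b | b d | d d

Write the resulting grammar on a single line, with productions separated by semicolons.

S ::= d S | A2 S | b S'; A2 ::= d d | b d A2'; S' ::= ε | S; A2' ::= A2 b | ε

S has alternatives sharing prefix 'b': factor to S → b S' with S' → ε | S.
A2 has alternatives sharing prefix 'b d': factor to A2 → b d A2' with A2' → A2 b | ε.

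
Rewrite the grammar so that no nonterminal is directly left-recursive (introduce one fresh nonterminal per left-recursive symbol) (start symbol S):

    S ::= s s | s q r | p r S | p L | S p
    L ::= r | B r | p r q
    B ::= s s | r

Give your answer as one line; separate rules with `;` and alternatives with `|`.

S ::= s s S' | s q r S' | p r S S' | p L S'; L ::= r | B r | p r q; B ::= s s | r; S' ::= p S' | ε

Directly left-recursive nonterminal: S.
For S: α = {p}, β = {s s, s q r, p r S, p L}. Rewrite as S → β S' and S' → α S' | ε.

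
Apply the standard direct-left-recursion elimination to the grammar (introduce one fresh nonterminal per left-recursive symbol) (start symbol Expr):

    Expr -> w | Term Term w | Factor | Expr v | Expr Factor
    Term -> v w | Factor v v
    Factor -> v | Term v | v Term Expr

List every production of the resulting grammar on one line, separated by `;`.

Expr -> w Expr1 | Term Term w Expr1 | Factor Expr1; Term -> v w | Factor v v; Factor -> v | Term v | v Term Expr; Expr1 -> v Expr1 | Factor Expr1 | ε

Left recursion appears on Expr.
For Expr: α = {v, Factor}, β = {w, Term Term w, Factor}. Rewrite as Expr → β Expr1 and Expr1 → α Expr1 | ε.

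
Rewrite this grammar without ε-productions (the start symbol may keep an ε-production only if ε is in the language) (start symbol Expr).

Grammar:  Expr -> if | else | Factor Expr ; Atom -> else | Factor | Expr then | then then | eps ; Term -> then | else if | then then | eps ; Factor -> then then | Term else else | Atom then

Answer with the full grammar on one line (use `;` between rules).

Nullable nonterminals: {Atom, Term}.
ε ∉ L(G), so no ε-production is kept.
For each production, add variants omitting each subset of nullable occurrences: Factor → Term else else gives Term else else | else else. Factor → Atom then gives Atom then | then.

Expr -> if | else | Factor Expr; Atom -> else | Factor | Expr then | then then; Term -> then | else if | then then; Factor -> then then | Term else else | else else | Atom then | then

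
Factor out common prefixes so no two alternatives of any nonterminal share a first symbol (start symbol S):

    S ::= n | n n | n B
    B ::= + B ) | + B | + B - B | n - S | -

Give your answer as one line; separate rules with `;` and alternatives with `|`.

S has alternatives sharing prefix 'n': factor to S → n S' with S' → ε | n | B.
B has alternatives sharing prefix '+ B': factor to B → + B B' with B' → ) | ε | - B.

S ::= n S'; B ::= n - S | - | + B B'; S' ::= ε | n | B; B' ::= ) | ε | - B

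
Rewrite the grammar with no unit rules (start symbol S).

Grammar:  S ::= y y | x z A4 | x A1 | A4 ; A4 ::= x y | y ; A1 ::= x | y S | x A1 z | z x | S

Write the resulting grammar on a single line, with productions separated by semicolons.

S ::= x y | y | y y | x z A4 | x A1; A4 ::= x y | y; A1 ::= x y | y | x | y S | x A1 z | z x | y y | x z A4 | x A1

Unit pairs: A1 ⇒* {A4, S}; S ⇒* {A4}.
For every A with A ⇒* B via unit rules, add B's non-unit alternatives to A; then delete every rule of the form X → Y.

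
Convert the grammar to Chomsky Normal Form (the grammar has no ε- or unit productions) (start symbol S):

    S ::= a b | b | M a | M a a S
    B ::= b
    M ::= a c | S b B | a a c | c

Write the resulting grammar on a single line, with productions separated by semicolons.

Introduce a nonterminal for each terminal appearing in a rule of length ≥ 2: X1 → a, X2 → b, X3 → c.
Binarize each right-hand side of length ≥ 3 by chaining fresh nonterminals (Y1, Y2, …): affected rules were S → M X1 X1 S; M → S X2 B; M → X1 X1 X3.

S ::= X1 X2 | b | M X1 | M Y1; B ::= b; M ::= X1 X3 | S Y3 | X1 Y4 | c; X1 ::= a; X2 ::= b; X3 ::= c; Y1 ::= X1 Y2; Y2 ::= X1 S; Y3 ::= X2 B; Y4 ::= X1 X3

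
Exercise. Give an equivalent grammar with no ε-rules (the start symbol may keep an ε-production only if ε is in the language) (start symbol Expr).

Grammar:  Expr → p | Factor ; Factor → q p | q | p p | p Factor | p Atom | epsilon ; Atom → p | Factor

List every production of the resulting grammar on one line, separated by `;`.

Nullable set = {Atom, Expr, Factor}.
ε ∈ L(G) since Expr is nullable, so keep Expr → ε.
For each production, add variants omitting each subset of nullable occurrences: Factor → p Factor gives p Factor | p.

Expr → p | Factor | ε; Factor → q p | q | p p | p Factor | p | p Atom; Atom → p | Factor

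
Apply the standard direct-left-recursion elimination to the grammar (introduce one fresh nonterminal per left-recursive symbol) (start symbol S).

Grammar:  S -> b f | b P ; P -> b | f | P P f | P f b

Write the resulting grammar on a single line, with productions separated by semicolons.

Directly left-recursive nonterminal: P.
For P: α = {P f, f b}, β = {b, f}. Rewrite as P → β P' and P' → α P' | ε.

S -> b f | b P; P -> b P' | f P'; P' -> P f P' | f b P' | ε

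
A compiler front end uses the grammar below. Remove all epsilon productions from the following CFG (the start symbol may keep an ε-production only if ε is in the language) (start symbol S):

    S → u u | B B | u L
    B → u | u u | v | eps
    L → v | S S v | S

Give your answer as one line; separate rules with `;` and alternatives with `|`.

S → u u | B B | B | u L | u | eps; B → u | u u | v; L → v | S S v | S v | S

The nullable symbols are {B, L, S}.
ε ∈ L(G) since S is nullable, so keep S → ε.
Add the nullable-subset variants: S → B B gives B B | B. S → u L gives u L | u. L → S S v gives S S v | S v.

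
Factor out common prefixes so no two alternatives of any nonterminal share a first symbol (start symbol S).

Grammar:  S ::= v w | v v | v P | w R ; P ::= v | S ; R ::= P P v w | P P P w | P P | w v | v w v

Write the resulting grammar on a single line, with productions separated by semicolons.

S ::= w R | v S'; P ::= v | S; R ::= w v | v w v | P P R'; S' ::= w | v | P; R' ::= v w | P w | ε

S has alternatives sharing prefix 'v': factor to S → v S' with S' → w | v | P.
R has alternatives sharing prefix 'P P': factor to R → P P R' with R' → v w | P w | ε.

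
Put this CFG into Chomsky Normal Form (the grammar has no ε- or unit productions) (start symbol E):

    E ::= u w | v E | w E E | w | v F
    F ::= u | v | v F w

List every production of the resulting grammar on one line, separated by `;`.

E ::= X1 X2 | X3 E | X2 Y1 | w | X3 F; F ::= u | v | X3 Y2; X1 ::= u; X2 ::= w; X3 ::= v; Y1 ::= E E; Y2 ::= F X2

Introduce a nonterminal for each terminal appearing in a rule of length ≥ 2: X1 → u, X2 → w, X3 → v.
Binarize each right-hand side of length ≥ 3 by chaining fresh nonterminals (Y1, Y2, …): affected rules were E → X2 E E; F → X3 F X2.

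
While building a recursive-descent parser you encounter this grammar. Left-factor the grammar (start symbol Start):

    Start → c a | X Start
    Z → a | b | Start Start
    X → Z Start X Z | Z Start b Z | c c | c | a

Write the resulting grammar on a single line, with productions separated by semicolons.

X has alternatives sharing prefix 'Z Start': factor to X → Z Start X1 with X1 → X Z | b Z.
X has alternatives sharing prefix 'c': factor to X → c X2 with X2 → c | ε.

Start → c a | X Start; Z → a | b | Start Start; X → a | Z Start X1 | c X2; X1 → X Z | b Z; X2 → c | ε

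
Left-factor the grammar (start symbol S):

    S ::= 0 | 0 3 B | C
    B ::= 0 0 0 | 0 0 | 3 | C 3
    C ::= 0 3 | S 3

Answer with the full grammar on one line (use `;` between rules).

S has alternatives sharing prefix '0': factor to S → 0 S' with S' → ε | 3 B.
B has alternatives sharing prefix '0 0': factor to B → 0 0 B' with B' → 0 | ε.

S ::= C | 0 S'; B ::= 3 | C 3 | 0 0 B'; C ::= 0 3 | S 3; S' ::= eps | 3 B; B' ::= 0 | eps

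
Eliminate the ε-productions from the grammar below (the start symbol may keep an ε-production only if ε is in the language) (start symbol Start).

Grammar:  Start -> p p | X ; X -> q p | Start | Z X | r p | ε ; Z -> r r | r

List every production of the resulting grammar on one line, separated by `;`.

Nullable set = {Start, X}.
ε ∈ L(G) since Start is nullable, so keep Start → ε.
For each production, add variants omitting each subset of nullable occurrences: X → Z X gives Z X | Z.

Start -> p p | X | ε; X -> q p | Start | Z X | Z | r p; Z -> r r | r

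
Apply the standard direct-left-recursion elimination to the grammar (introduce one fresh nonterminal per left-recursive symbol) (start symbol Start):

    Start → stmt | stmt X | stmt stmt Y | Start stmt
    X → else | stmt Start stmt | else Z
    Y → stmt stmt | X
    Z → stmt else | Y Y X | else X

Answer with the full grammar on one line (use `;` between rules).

Left recursion appears on Start.
For Start: α = {stmt}, β = {stmt, stmt X, stmt stmt Y}. Rewrite as Start → β Start1 and Start1 → α Start1 | ε.

Start → stmt Start1 | stmt X Start1 | stmt stmt Y Start1; X → else | stmt Start stmt | else Z; Y → stmt stmt | X; Z → stmt else | Y Y X | else X; Start1 → stmt Start1 | ε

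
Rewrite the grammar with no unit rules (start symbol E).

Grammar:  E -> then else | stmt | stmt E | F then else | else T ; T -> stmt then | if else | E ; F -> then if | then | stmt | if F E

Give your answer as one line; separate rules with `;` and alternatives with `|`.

Unit pairs: T ⇒* {E}.
For every A with A ⇒* B via unit rules, add B's non-unit alternatives to A; then delete every rule of the form X → Y.

E -> then else | stmt | stmt E | F then else | else T; T -> then else | stmt | stmt E | F then else | else T | stmt then | if else; F -> then if | then | stmt | if F E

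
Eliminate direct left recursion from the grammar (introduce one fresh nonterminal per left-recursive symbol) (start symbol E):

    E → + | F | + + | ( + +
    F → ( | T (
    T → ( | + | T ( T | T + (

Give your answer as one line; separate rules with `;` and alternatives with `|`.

T is directly left-recursive.
For T: α = {( T, + (}, β = {(, +}. Rewrite as T → β T' and T' → α T' | ε.

E → + | F | + + | ( + +; F → ( | T (; T → ( T' | + T'; T' → ( T T' | + ( T' | epsilon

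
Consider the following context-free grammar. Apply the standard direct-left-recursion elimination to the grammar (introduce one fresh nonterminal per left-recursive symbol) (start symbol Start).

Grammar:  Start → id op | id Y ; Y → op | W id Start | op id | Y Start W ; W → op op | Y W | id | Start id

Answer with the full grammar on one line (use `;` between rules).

Start → id op | id Y; Y → op Y1 | W id Start Y1 | op id Y1; W → op op | Y W | id | Start id; Y1 → Start W Y1 | epsilon

Directly left-recursive nonterminal: Y.
For Y: α = {Start W}, β = {op, W id Start, op id}. Rewrite as Y → β Y1 and Y1 → α Y1 | ε.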